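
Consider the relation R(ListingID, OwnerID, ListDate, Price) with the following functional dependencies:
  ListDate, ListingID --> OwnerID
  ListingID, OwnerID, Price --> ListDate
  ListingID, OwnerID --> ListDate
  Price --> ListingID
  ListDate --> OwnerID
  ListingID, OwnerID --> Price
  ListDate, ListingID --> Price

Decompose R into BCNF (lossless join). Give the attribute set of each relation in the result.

{ListDate, OwnerID}; {ListDate, Price}; {ListingID, Price}

Candidate keys of the original relation: {ListDate, ListingID}, {ListDate, Price}, {ListingID, OwnerID}, {OwnerID, Price}.
In {ListDate, ListingID, OwnerID, Price}, {Price} is not a superkey ({Price}⁺ restricted to this set is {ListingID, Price}), so split on Price --> ListingID into {ListingID, Price} and {ListDate, OwnerID, Price}.
{ListingID, Price} has no BCNF violation.
In {ListDate, OwnerID, Price}, {ListDate} is not a superkey ({ListDate}⁺ restricted to this set is {ListDate, OwnerID}), so split on ListDate --> OwnerID into {ListDate, OwnerID} and {ListDate, Price}.
{ListDate, OwnerID} has no BCNF violation.
{ListDate, Price} has no BCNF violation.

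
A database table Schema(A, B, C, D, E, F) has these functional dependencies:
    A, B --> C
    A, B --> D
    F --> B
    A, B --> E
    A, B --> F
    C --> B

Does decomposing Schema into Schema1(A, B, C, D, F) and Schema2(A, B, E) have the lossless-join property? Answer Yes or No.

Yes

The shared attributes are {A, B} and {A, B}⁺ = {A, B, C, D, E, F}.
Schema1 is contained in that closure, so Schema1 ∩ Schema2 --> Schema1 holds and the join is lossless.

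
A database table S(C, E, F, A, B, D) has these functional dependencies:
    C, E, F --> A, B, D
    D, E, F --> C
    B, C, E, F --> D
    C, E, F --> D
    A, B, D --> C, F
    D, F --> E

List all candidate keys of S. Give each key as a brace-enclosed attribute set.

{D, F}⁺ = {A, B, C, D, E, F} — all of the relation — so {D, F} is a candidate key.
{A, B, D}⁺ = {A, B, C, D, E, F} — all of the relation — so {A, B, D} is a candidate key.
{C, E, F}⁺ = {A, B, C, D, E, F} — all of the relation — so {C, E, F} is a candidate key.
No proper subset of any of these is a key, and no other minimal superkey exists.

{A, B, D}, {C, E, F}, {D, F}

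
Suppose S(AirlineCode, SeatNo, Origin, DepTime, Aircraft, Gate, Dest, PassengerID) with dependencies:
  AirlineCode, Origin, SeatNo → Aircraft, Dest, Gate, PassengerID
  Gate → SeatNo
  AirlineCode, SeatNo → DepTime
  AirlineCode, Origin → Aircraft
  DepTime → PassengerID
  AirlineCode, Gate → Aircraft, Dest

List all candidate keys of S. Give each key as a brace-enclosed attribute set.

{AirlineCode, Gate, Origin}, {AirlineCode, Origin, SeatNo}

{AirlineCode, Origin} never appear on the right of any FD, so every key must include all of them.
{AirlineCode, Gate, Origin}⁺ = {Aircraft, AirlineCode, DepTime, Dest, Gate, Origin, PassengerID, SeatNo}, which is every attribute, so {AirlineCode, Gate, Origin} is a candidate key.
{AirlineCode, Origin, SeatNo}⁺ = {Aircraft, AirlineCode, DepTime, Dest, Gate, Origin, PassengerID, SeatNo}, which is every attribute, so {AirlineCode, Origin, SeatNo} is a candidate key.
No proper subset of any of these is a key, and no other minimal superkey exists.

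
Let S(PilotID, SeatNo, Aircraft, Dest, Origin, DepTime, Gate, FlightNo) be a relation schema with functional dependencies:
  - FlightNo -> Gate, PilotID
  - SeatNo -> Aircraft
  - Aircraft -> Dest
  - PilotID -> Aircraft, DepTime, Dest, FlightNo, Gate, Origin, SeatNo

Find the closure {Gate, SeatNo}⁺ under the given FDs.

{Aircraft, Dest, Gate, SeatNo}

Start with {Gate, SeatNo}.
SeatNo -> Aircraft applies; add {Aircraft} → now {Aircraft, Gate, SeatNo}.
Aircraft -> Dest applies; add {Dest} → now {Aircraft, Dest, Gate, SeatNo}.
No further FD applies.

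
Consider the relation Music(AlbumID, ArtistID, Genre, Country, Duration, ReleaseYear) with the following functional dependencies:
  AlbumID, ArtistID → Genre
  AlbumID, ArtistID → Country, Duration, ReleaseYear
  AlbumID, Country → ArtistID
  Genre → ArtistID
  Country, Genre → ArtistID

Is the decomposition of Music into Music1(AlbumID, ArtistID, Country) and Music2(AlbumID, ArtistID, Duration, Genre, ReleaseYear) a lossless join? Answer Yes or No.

Yes

Common attributes: {AlbumID, ArtistID}; their closure is {AlbumID, ArtistID, Country, Duration, Genre, ReleaseYear}.
Since Music1 ⊆ {AlbumID, ArtistID, Country, Duration, Genre, ReleaseYear}, the intersection is a superkey of Music1; the decomposition is lossless.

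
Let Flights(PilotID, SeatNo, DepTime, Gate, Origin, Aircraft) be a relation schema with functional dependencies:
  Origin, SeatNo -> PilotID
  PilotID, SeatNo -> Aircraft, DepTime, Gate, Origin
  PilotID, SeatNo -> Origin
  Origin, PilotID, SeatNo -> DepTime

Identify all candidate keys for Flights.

{Origin, SeatNo}, {PilotID, SeatNo}

No FD produces {SeatNo}, so it must be in every candidate key.
Closure of {Origin, SeatNo} is {Aircraft, DepTime, Gate, Origin, PilotID, SeatNo}, the whole schema; {Origin, SeatNo} is a candidate key.
Closure of {PilotID, SeatNo} is {Aircraft, DepTime, Gate, Origin, PilotID, SeatNo}, the whole schema; {PilotID, SeatNo} is a candidate key.
No proper subset of any of these is a key, and no other minimal superkey exists.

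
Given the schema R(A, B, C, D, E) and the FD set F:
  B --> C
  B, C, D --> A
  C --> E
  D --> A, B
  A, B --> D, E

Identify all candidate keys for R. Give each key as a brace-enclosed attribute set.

{A, B}, {D}

{D}⁺ = {A, B, C, D, E} — all of the relation — so {D} is a candidate key.
{A, B}⁺ = {A, B, C, D, E} — all of the relation — so {A, B} is a candidate key.
Any other superkey properly contains one of these, so there are no further candidate keys.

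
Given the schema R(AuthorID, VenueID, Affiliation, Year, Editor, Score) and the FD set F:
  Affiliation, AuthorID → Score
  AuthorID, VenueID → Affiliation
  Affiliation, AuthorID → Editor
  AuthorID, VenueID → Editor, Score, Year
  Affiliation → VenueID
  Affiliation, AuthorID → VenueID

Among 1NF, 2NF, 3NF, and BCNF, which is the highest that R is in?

3NF

Candidate keys: {Affiliation, AuthorID}, {AuthorID, VenueID}. Prime attributes: {Affiliation, AuthorID, VenueID}.
For Affiliation → VenueID we have {Affiliation}⁺ = {Affiliation, VenueID}; {Affiliation} is not a superkey, so BCNF fails.
But every attribute on its right side ({VenueID}) is prime, and the same holds for every other non-superkey FD, so 3NF still holds.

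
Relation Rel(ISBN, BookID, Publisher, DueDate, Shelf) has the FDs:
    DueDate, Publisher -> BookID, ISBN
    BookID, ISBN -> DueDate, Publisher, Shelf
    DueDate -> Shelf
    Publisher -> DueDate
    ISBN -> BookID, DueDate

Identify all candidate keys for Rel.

{ISBN}, {Publisher}

{ISBN}⁺ = {BookID, DueDate, ISBN, Publisher, Shelf} — all of the relation — so {ISBN} is a candidate key.
{Publisher}⁺ = {BookID, DueDate, ISBN, Publisher, Shelf} — all of the relation — so {Publisher} is a candidate key.
No proper subset of any of these is a key, and no other minimal superkey exists.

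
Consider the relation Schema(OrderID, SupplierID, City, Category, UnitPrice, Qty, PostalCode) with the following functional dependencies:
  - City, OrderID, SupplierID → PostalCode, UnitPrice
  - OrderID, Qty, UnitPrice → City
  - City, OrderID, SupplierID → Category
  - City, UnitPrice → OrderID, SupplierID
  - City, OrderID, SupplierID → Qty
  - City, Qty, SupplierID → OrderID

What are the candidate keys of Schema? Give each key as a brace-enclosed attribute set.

{City, OrderID, SupplierID}, {City, Qty, SupplierID}, {City, UnitPrice}, {OrderID, Qty, UnitPrice}

Closure of {City, UnitPrice} is {Category, City, OrderID, PostalCode, Qty, SupplierID, UnitPrice}, the whole schema; {City, UnitPrice} is a candidate key.
Closure of {City, OrderID, SupplierID} is {Category, City, OrderID, PostalCode, Qty, SupplierID, UnitPrice}, the whole schema; {City, OrderID, SupplierID} is a candidate key.
Closure of {City, Qty, SupplierID} is {Category, City, OrderID, PostalCode, Qty, SupplierID, UnitPrice}, the whole schema; {City, Qty, SupplierID} is a candidate key.
Closure of {OrderID, Qty, UnitPrice} is {Category, City, OrderID, PostalCode, Qty, SupplierID, UnitPrice}, the whole schema; {OrderID, Qty, UnitPrice} is a candidate key.
No proper subset of any of these is a key, and no other minimal superkey exists.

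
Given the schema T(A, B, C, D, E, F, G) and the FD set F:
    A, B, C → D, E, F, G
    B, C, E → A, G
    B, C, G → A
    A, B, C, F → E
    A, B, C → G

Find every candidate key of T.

{A, B, C}, {B, C, E}, {B, C, G}

Attributes never on any right-hand side: {B, C} — every candidate key must contain all of them.
{A, B, C} is a candidate key since {A, B, C}⁺ = {A, B, C, D, E, F, G} covers every attribute.
{B, C, E} is a candidate key since {B, C, E}⁺ = {A, B, C, D, E, F, G} covers every attribute.
{B, C, G} is a candidate key since {B, C, G}⁺ = {A, B, C, D, E, F, G} covers every attribute.
No proper subset of any of these is a key, and no other minimal superkey exists.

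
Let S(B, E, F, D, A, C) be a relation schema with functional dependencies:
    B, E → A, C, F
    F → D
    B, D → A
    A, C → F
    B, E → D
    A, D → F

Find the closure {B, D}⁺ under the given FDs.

{A, B, D, F}

Start with {B, D}.
B, D → A applies; add {A} → now {A, B, D}.
A, D → F applies; add {F} → now {A, B, D, F}.
No further FD applies.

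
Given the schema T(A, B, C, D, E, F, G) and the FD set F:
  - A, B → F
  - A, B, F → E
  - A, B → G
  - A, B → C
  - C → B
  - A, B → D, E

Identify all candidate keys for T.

Attributes never on any right-hand side: {A} — every candidate key must contain it.
{A, B}⁺ = {A, B, C, D, E, F, G} — all of the relation — so {A, B} is a candidate key.
{A, C}⁺ = {A, B, C, D, E, F, G} — all of the relation — so {A, C} is a candidate key.
Any other superkey properly contains one of these, so there are no further candidate keys.

{A, B}, {A, C}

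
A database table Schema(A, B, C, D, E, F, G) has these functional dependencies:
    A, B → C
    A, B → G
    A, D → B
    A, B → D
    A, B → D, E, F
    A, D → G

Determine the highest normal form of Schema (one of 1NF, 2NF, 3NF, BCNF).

BCNF

Candidate keys: {A, B}, {A, D}. Prime attributes: {A, B, D}.
Every FD has a superkey on the left, so the relation is in BCNF.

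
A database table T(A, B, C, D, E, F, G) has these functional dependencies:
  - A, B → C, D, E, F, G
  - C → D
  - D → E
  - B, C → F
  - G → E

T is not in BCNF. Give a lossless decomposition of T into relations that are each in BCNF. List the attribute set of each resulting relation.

Candidate key of the original relation: {A, B}.
In {A, B, C, D, E, F, G}, {C} is not a superkey ({C}⁺ restricted to this set is {C, D, E}), so split on C → D, E into {C, D, E} and {A, B, C, F, G}.
In {C, D, E}, {D} is not a superkey ({D}⁺ restricted to this set is {D, E}), so split on D → E into {D, E} and {C, D}.
{D, E} is in BCNF.
{C, D} is in BCNF.
In {A, B, C, F, G}, {B, C} is not a superkey ({B, C}⁺ restricted to this set is {B, C, F}), so split on B, C → F into {B, C, F} and {A, B, C, G}.
{B, C, F} is in BCNF.
{A, B, C, G} is in BCNF.

{A, B, C, G}; {B, C, F}; {C, D}; {D, E}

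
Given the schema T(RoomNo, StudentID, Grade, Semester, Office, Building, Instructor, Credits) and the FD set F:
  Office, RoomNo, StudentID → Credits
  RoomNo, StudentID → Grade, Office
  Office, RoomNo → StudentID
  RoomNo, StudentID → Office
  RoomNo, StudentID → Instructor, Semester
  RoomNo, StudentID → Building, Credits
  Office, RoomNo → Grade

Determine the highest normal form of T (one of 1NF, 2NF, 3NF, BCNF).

BCNF

Candidate keys: {Office, RoomNo}, {RoomNo, StudentID}. Prime attributes: {Office, RoomNo, StudentID}.
Each dependency's left side is a superkey — BCNF holds.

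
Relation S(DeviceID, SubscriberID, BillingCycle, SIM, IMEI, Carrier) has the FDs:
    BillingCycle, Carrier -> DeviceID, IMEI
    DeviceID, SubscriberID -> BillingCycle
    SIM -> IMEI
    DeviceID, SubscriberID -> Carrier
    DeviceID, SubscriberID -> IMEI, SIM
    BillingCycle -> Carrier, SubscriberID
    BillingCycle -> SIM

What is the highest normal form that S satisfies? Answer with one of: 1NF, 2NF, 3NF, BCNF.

Candidate keys: {BillingCycle}, {DeviceID, SubscriberID}. Prime attributes: {BillingCycle, DeviceID, SubscriberID}.
For SIM -> IMEI we have {SIM}⁺ = {IMEI, SIM}; {SIM} is not a superkey, so BCNF fails.
SIM -> IMEI has non-prime {IMEI} on the right and a non-superkey on the left, so 3NF fails.
Checking every proper subset of each key, none determines a non-prime attribute — 2NF is satisfied.

2NF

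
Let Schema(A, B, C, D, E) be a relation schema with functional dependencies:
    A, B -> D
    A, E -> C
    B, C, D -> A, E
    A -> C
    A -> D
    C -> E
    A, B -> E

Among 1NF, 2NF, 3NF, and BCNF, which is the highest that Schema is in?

1NF

Candidate keys: {A, B}, {B, C, D}. Prime attributes: {A, B, C, D}.
A, E -> C: {A, E}⁺ = {A, C, D, E}, which is not all of the attributes, so the left side is not a superkey — BCNF is violated.
C -> E has non-prime {E} on the right and a non-superkey on the left, so 3NF fails.
{A} is a proper subset of the key {A, B}, and {A}⁺ contains the non-prime attribute {E} — a partial dependency, so 2NF is violated.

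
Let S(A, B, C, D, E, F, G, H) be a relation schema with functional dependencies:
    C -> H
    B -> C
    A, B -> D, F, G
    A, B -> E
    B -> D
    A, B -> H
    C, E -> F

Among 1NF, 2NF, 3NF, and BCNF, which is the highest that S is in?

1NF

Candidate key: {A, B}. Prime attributes: {A, B}.
For C -> H we have {C}⁺ = {C, H}; {C} is not a superkey, so BCNF fails.
C -> H determines the non-prime attribute {H} from a non-superkey — 3NF is violated.
The proper key subset {B} of {A, B} determines non-prime {C, D, H}, so the relation is not even in 2NF.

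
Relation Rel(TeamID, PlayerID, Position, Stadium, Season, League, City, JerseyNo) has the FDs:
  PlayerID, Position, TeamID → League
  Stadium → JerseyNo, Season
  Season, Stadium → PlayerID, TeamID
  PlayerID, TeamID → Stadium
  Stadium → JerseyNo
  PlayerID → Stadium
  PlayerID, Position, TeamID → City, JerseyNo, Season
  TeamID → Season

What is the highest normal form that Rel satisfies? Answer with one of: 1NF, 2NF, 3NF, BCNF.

1NF

Candidate keys: {PlayerID, Position}, {Position, Stadium}. Prime attributes: {PlayerID, Position, Stadium}.
Stadium → JerseyNo, Season breaks BCNF: {Stadium}⁺ = {JerseyNo, PlayerID, Season, Stadium, TeamID}, so {Stadium} is not a superkey.
Stadium → JerseyNo, Season determines the non-prime attributes {JerseyNo, Season} from a non-superkey — 3NF is violated.
The proper key subset {PlayerID} of {PlayerID, Position} determines non-prime {JerseyNo, Season, TeamID}, so the relation is not even in 2NF.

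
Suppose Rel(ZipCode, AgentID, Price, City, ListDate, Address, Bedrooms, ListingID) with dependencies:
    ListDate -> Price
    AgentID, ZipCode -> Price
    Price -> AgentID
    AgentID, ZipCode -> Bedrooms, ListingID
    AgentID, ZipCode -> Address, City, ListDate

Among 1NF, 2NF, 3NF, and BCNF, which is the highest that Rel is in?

3NF

Candidate keys: {AgentID, ZipCode}, {ListDate, ZipCode}, {Price, ZipCode}. Prime attributes: {AgentID, ListDate, Price, ZipCode}.
ListDate -> Price breaks BCNF: {ListDate}⁺ = {AgentID, ListDate, Price}, so {ListDate} is not a superkey.
But every attribute on its right side ({Price}) is prime, and the same holds for every other non-superkey FD, so 3NF still holds.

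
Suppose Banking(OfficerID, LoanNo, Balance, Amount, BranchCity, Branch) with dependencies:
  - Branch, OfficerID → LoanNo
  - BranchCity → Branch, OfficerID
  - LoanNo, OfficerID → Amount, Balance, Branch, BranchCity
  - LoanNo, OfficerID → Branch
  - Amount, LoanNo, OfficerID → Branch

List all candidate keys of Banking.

Closure of {BranchCity} is {Amount, Balance, Branch, BranchCity, LoanNo, OfficerID}, the whole schema; {BranchCity} is a candidate key.
Closure of {Branch, OfficerID} is {Amount, Balance, Branch, BranchCity, LoanNo, OfficerID}, the whole schema; {Branch, OfficerID} is a candidate key.
Closure of {LoanNo, OfficerID} is {Amount, Balance, Branch, BranchCity, LoanNo, OfficerID}, the whole schema; {LoanNo, OfficerID} is a candidate key.
No proper subset of any of these is a key, and no other minimal superkey exists.

{Branch, OfficerID}, {BranchCity}, {LoanNo, OfficerID}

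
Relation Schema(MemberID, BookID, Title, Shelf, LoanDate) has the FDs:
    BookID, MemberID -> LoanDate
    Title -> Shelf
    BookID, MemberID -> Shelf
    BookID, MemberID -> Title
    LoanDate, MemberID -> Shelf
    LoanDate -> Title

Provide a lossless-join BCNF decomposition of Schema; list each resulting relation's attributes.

{BookID, LoanDate, MemberID}; {LoanDate, Title}; {Shelf, Title}

Candidate key of the original relation: {BookID, MemberID}.
Within {BookID, LoanDate, MemberID, Shelf, Title}: {Title}⁺ ∩ {BookID, LoanDate, MemberID, Shelf, Title} = {Shelf, Title}, not the whole set, so Title -> Shelf violates BCNF; decompose into {Shelf, Title} and {BookID, LoanDate, MemberID, Title}.
{Shelf, Title}: every determinant is a superkey — BCNF.
Within {BookID, LoanDate, MemberID, Title}: {LoanDate, MemberID}⁺ ∩ {BookID, LoanDate, MemberID, Title} = {LoanDate, MemberID, Title}, not the whole set, so LoanDate, MemberID -> Title violates BCNF; decompose into {LoanDate, MemberID, Title} and {BookID, LoanDate, MemberID}.
Within {LoanDate, MemberID, Title}: {LoanDate}⁺ ∩ {LoanDate, MemberID, Title} = {LoanDate, Title}, not the whole set, so LoanDate -> Title violates BCNF; decompose into {LoanDate, Title} and {LoanDate, MemberID}.
{LoanDate, Title}: every determinant is a superkey — BCNF.
{LoanDate, MemberID}: every determinant is a superkey — BCNF.
{BookID, LoanDate, MemberID}: every determinant is a superkey — BCNF.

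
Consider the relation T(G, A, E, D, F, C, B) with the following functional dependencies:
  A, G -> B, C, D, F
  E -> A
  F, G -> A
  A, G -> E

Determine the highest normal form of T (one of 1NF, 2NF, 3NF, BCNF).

3NF

Candidate keys: {A, G}, {E, G}, {F, G}. Prime attributes: {A, E, F, G}.
E -> A breaks BCNF: {E}⁺ = {A, E}, so {E} is not a superkey.
Its right-hand attributes {A} are all prime, as are those of every other non-superkey FD — the relation is in 3NF.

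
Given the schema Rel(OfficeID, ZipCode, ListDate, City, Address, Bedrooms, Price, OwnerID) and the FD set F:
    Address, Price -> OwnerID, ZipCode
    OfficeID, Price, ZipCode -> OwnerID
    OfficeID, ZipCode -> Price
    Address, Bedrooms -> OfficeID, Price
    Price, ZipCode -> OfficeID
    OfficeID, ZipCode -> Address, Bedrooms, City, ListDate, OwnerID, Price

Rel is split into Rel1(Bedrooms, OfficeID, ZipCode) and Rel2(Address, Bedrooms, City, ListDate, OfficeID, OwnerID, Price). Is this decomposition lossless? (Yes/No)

No

Rel1 ∩ Rel2 = {Bedrooms, OfficeID}; its closure under F is {Bedrooms, OfficeID}.
The closure covers neither Rel1 nor Rel2 entirely; the join is not lossless.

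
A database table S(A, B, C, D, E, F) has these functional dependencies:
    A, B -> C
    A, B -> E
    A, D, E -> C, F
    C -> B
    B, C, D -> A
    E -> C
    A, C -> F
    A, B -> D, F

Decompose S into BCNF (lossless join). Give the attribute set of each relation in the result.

{A, D, E, F}; {B, C}; {C, E}

Candidate keys of the original relation: {A, B}, {A, C}, {A, E}, {C, D}, {D, E}.
In {A, B, C, D, E, F}, {C} is not a superkey ({C}⁺ restricted to this set is {B, C}), so split on C -> B into {B, C} and {A, C, D, E, F}.
{B, C}: every determinant is a superkey — BCNF.
In {A, C, D, E, F}, {E} is not a superkey ({E}⁺ restricted to this set is {C, E}), so split on E -> C into {C, E} and {A, D, E, F}.
{C, E}: every determinant is a superkey — BCNF.
{A, D, E, F}: every determinant is a superkey — BCNF.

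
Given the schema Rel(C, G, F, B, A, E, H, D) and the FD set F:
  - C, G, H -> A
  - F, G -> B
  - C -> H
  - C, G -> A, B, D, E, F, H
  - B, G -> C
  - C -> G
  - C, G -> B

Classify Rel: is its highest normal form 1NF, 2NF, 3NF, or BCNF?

BCNF

Candidate keys: {B, G}, {C}, {F, G}. Prime attributes: {B, C, F, G}.
Each dependency's left side is a superkey — BCNF holds.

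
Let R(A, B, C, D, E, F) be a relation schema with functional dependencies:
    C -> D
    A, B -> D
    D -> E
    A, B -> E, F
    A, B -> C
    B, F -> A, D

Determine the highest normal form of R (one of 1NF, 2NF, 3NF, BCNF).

2NF

Candidate keys: {A, B}, {B, F}. Prime attributes: {A, B, F}.
C -> D: {C}⁺ = {C, D, E}, which is not all of the attributes, so the left side is not a superkey — BCNF is violated.
Because {D} is non-prime and the left side of C -> D is not a superkey, the relation is not in 3NF.
Checking every proper subset of each key, none determines a non-prime attribute — 2NF is satisfied.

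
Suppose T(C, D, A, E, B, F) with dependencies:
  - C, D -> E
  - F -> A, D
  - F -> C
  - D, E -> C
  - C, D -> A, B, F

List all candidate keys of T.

{F}⁺ = {A, B, C, D, E, F} — all of the relation — so {F} is a candidate key.
{C, D}⁺ = {A, B, C, D, E, F} — all of the relation — so {C, D} is a candidate key.
{D, E}⁺ = {A, B, C, D, E, F} — all of the relation — so {D, E} is a candidate key.
No proper subset of any of these is a key, and no other minimal superkey exists.

{C, D}, {D, E}, {F}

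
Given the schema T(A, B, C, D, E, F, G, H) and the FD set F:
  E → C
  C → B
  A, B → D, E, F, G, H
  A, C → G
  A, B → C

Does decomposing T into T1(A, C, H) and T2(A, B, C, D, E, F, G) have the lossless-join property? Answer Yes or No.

Yes

T1 ∩ T2 = {A, C}; its closure under F is {A, B, C, D, E, F, G, H}.
This includes all of T1, so the common attributes are a superkey of T1 — the join is lossless.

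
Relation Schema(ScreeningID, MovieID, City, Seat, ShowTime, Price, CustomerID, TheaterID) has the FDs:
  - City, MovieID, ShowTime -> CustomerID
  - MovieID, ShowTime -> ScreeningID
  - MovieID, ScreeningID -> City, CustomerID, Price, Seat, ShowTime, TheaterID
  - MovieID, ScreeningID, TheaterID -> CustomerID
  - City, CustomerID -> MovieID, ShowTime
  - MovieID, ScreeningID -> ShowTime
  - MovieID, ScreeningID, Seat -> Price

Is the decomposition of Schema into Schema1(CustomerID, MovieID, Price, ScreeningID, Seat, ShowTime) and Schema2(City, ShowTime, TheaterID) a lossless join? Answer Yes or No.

No

Schema1 ∩ Schema2 = {ShowTime}; its closure under F is {ShowTime}.
Schema1 ⊄ {ShowTime} and Schema2 ⊄ {ShowTime}, so the split is lossy.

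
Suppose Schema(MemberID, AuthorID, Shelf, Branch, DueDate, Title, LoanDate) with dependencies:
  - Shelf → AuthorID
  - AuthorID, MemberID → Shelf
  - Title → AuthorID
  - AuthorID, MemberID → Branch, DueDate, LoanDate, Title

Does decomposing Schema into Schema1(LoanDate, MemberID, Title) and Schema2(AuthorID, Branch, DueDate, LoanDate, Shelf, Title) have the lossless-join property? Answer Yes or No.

Schema1 ∩ Schema2 = {LoanDate, Title}; its closure under F is {AuthorID, LoanDate, Title}.
The closure covers neither Schema1 nor Schema2 entirely; the join is not lossless.

No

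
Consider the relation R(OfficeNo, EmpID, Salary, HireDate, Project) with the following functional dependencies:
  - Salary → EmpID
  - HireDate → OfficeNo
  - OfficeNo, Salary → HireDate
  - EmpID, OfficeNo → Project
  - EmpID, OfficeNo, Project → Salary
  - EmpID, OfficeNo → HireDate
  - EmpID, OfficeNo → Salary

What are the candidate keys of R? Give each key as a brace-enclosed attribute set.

Closure of {EmpID, HireDate} is {EmpID, HireDate, OfficeNo, Project, Salary}, the whole schema; {EmpID, HireDate} is a candidate key.
Closure of {EmpID, OfficeNo} is {EmpID, HireDate, OfficeNo, Project, Salary}, the whole schema; {EmpID, OfficeNo} is a candidate key.
Closure of {HireDate, Salary} is {EmpID, HireDate, OfficeNo, Project, Salary}, the whole schema; {HireDate, Salary} is a candidate key.
Closure of {OfficeNo, Salary} is {EmpID, HireDate, OfficeNo, Project, Salary}, the whole schema; {OfficeNo, Salary} is a candidate key.
These are minimal and exhaustive — every other superkey contains one of them.

{EmpID, HireDate}, {EmpID, OfficeNo}, {HireDate, Salary}, {OfficeNo, Salary}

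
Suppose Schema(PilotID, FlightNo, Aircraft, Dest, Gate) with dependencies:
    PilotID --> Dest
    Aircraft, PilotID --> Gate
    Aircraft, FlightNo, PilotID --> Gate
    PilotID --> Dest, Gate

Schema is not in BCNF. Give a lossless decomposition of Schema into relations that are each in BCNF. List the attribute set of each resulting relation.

Candidate key of the original relation: {Aircraft, FlightNo, PilotID}.
Within {Aircraft, Dest, FlightNo, Gate, PilotID}: {PilotID}⁺ ∩ {Aircraft, Dest, FlightNo, Gate, PilotID} = {Dest, Gate, PilotID}, not the whole set, so PilotID --> Dest, Gate violates BCNF; decompose into {Dest, Gate, PilotID} and {Aircraft, FlightNo, PilotID}.
{Dest, Gate, PilotID}: every determinant is a superkey — BCNF.
{Aircraft, FlightNo, PilotID}: every determinant is a superkey — BCNF.

{Aircraft, FlightNo, PilotID}; {Dest, Gate, PilotID}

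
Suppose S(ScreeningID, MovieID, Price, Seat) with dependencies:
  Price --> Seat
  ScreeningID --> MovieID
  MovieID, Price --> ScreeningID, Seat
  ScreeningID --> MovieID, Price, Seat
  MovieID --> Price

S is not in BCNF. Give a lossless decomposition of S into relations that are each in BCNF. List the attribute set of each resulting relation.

Candidate keys of the original relation: {MovieID}, {ScreeningID}.
Within {MovieID, Price, ScreeningID, Seat}: {Price}⁺ ∩ {MovieID, Price, ScreeningID, Seat} = {Price, Seat}, not the whole set, so Price --> Seat violates BCNF; decompose into {Price, Seat} and {MovieID, Price, ScreeningID}.
{Price, Seat}: every determinant is a superkey — BCNF.
{MovieID, Price, ScreeningID}: every determinant is a superkey — BCNF.

{MovieID, Price, ScreeningID}; {Price, Seat}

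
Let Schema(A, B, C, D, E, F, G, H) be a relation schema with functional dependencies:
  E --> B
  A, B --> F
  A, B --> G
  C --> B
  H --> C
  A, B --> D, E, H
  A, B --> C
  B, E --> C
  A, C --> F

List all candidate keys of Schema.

Attributes never on any right-hand side: {A} — every candidate key must contain it.
Closure of {A, B} is {A, B, C, D, E, F, G, H}, the whole schema; {A, B} is a candidate key.
Closure of {A, C} is {A, B, C, D, E, F, G, H}, the whole schema; {A, C} is a candidate key.
Closure of {A, E} is {A, B, C, D, E, F, G, H}, the whole schema; {A, E} is a candidate key.
Closure of {A, H} is {A, B, C, D, E, F, G, H}, the whole schema; {A, H} is a candidate key.
Any other superkey properly contains one of these, so there are no further candidate keys.

{A, B}, {A, C}, {A, E}, {A, H}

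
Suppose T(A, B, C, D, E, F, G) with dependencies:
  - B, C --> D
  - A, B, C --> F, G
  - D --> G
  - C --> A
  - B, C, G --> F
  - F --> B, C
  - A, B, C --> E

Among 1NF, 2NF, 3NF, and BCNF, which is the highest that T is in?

Candidate keys: {B, C}, {F}. Prime attributes: {B, C, F}.
D --> G breaks BCNF: {D}⁺ = {D, G}, so {D} is not a superkey.
Because {G} is non-prime and the left side of D --> G is not a superkey, the relation is not in 3NF.
Since {C} ⊂ {B, C} and {C}⁺ ⊇ {A} with {A} non-prime, there is a partial dependency; 2NF fails.

1NF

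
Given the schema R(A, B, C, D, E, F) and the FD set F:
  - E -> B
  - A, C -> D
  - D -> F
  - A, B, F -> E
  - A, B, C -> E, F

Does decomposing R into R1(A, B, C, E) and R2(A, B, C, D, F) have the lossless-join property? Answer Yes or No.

R1 ∩ R2 = {A, B, C}; its closure under F is {A, B, C, D, E, F}.
R1 is contained in that closure, so R1 ∩ R2 -> R1 holds and the join is lossless.

Yes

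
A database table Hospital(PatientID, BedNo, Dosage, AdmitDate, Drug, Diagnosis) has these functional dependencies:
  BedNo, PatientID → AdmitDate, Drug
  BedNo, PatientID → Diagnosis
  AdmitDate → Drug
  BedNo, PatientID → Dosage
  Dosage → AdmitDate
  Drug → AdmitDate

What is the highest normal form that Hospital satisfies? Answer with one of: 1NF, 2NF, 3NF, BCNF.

2NF

Candidate key: {BedNo, PatientID}. Prime attributes: {BedNo, PatientID}.
For AdmitDate → Drug we have {AdmitDate}⁺ = {AdmitDate, Drug}; {AdmitDate} is not a superkey, so BCNF fails.
Because {Drug} is non-prime and the left side of AdmitDate → Drug is not a superkey, the relation is not in 3NF.
No proper subset of a key has a non-prime attribute in its closure, so there is no partial dependency; 2NF holds.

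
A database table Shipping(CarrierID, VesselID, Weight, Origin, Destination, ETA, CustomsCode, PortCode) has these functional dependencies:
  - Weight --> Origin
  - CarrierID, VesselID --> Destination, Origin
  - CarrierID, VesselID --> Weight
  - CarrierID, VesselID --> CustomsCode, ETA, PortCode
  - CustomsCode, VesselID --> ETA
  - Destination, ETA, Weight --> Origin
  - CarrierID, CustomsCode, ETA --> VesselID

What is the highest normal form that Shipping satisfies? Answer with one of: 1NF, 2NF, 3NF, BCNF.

2NF

Candidate keys: {CarrierID, CustomsCode, ETA}, {CarrierID, VesselID}. Prime attributes: {CarrierID, CustomsCode, ETA, VesselID}.
Weight --> Origin breaks BCNF: {Weight}⁺ = {Origin, Weight}, so {Weight} is not a superkey.
Because {Origin} is non-prime and the left side of Weight --> Origin is not a superkey, the relation is not in 3NF.
Checking every proper subset of each key, none determines a non-prime attribute — 2NF is satisfied.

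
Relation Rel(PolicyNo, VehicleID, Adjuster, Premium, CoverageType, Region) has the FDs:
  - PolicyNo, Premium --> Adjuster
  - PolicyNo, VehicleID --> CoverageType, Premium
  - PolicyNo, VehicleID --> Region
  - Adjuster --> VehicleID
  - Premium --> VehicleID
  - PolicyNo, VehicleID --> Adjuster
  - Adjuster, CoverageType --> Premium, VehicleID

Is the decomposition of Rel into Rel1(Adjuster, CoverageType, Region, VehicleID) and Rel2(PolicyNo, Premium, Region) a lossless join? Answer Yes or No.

Common attributes: {Region}; their closure is {Region}.
Rel1 ⊄ {Region} and Rel2 ⊄ {Region}, so the split is lossy.

No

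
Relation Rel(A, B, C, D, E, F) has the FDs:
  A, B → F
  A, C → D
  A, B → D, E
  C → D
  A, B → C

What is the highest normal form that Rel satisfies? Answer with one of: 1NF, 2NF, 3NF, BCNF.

Candidate key: {A, B}. Prime attributes: {A, B}.
For A, C → D we have {A, C}⁺ = {A, C, D}; {A, C} is not a superkey, so BCNF fails.
A, C → D determines the non-prime attribute {D} from a non-superkey — 3NF is violated.
Checking every proper subset of each key, none determines a non-prime attribute — 2NF is satisfied.

2NF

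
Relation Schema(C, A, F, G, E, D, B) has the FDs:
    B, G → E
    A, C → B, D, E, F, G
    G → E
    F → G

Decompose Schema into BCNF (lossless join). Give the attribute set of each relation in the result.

{A, B, C, D, F}; {B, G}; {E, G}; {F, G}

Candidate key of the original relation: {A, C}.
{A, B, C, D, E, F, G}: {B, G} determines {B, E, G} here but is not a superkey — split on B, G → E, giving {B, E, G} and {A, B, C, D, F, G}.
{B, E, G}: {G} determines {E, G} here but is not a superkey — split on G → E, giving {E, G} and {B, G}.
{E, G}: every determinant is a superkey — BCNF.
{B, G}: every determinant is a superkey — BCNF.
{A, B, C, D, F, G}: {F} determines {F, G} here but is not a superkey — split on F → G, giving {F, G} and {A, B, C, D, F}.
{F, G}: every determinant is a superkey — BCNF.
{A, B, C, D, F}: every determinant is a superkey — BCNF.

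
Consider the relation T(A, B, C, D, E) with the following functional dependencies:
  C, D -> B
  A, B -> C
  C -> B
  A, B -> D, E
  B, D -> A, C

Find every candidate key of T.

Closure of {A, B} is {A, B, C, D, E}, the whole schema; {A, B} is a candidate key.
Closure of {A, C} is {A, B, C, D, E}, the whole schema; {A, C} is a candidate key.
Closure of {B, D} is {A, B, C, D, E}, the whole schema; {B, D} is a candidate key.
Closure of {C, D} is {A, B, C, D, E}, the whole schema; {C, D} is a candidate key.
These are minimal and exhaustive — every other superkey contains one of them.

{A, B}, {A, C}, {B, D}, {C, D}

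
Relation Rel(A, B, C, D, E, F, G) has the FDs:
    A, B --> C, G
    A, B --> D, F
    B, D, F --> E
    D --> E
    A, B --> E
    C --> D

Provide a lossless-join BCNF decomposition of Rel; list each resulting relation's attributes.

Candidate key of the original relation: {A, B}.
{A, B, C, D, E, F, G}: {B, D, F} determines {B, D, E, F} here but is not a superkey — split on B, D, F --> E, giving {B, D, E, F} and {A, B, C, D, F, G}.
{B, D, E, F}: {D} determines {D, E} here but is not a superkey — split on D --> E, giving {D, E} and {B, D, F}.
{D, E} is in BCNF.
{B, D, F} is in BCNF.
{A, B, C, D, F, G}: {C} determines {C, D} here but is not a superkey — split on C --> D, giving {C, D} and {A, B, C, F, G}.
{C, D} is in BCNF.
{A, B, C, F, G} is in BCNF.

{A, B, C, F, G}; {B, D, F}; {C, D}; {D, E}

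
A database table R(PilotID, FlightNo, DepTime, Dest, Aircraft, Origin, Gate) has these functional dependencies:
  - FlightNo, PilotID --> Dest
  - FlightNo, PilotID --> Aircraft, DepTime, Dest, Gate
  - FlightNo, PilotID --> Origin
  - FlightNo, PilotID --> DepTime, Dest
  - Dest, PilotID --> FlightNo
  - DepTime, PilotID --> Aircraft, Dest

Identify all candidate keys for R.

{DepTime, PilotID}, {Dest, PilotID}, {FlightNo, PilotID}

Attributes never on any right-hand side: {PilotID} — every candidate key must contain it.
{DepTime, PilotID}⁺ = {Aircraft, DepTime, Dest, FlightNo, Gate, Origin, PilotID} — all of the relation — so {DepTime, PilotID} is a candidate key.
{Dest, PilotID}⁺ = {Aircraft, DepTime, Dest, FlightNo, Gate, Origin, PilotID} — all of the relation — so {Dest, PilotID} is a candidate key.
{FlightNo, PilotID}⁺ = {Aircraft, DepTime, Dest, FlightNo, Gate, Origin, PilotID} — all of the relation — so {FlightNo, PilotID} is a candidate key.
No proper subset of any of these is a key, and no other minimal superkey exists.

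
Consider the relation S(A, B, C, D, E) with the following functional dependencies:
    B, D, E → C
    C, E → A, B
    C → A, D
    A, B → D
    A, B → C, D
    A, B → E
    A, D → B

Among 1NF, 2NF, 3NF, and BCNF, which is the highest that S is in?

BCNF

Candidate keys: {A, B}, {A, D}, {B, D, E}, {C}. Prime attributes: {A, B, C, D, E}.
Each dependency's left side is a superkey — BCNF holds.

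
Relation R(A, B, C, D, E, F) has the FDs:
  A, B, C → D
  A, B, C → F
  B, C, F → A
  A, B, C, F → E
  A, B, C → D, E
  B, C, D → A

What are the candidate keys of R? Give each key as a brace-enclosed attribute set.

{B, C} never appear on the right of any FD, so every key must include all of them.
{A, B, C}⁺ = {A, B, C, D, E, F} — all of the relation — so {A, B, C} is a candidate key.
{B, C, D}⁺ = {A, B, C, D, E, F} — all of the relation — so {B, C, D} is a candidate key.
{B, C, F}⁺ = {A, B, C, D, E, F} — all of the relation — so {B, C, F} is a candidate key.
These are minimal and exhaustive — every other superkey contains one of them.

{A, B, C}, {B, C, D}, {B, C, F}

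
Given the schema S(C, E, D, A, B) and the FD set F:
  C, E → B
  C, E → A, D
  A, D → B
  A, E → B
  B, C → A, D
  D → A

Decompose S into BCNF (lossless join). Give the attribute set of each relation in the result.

{A, B, D}; {C, D, E}

Candidate key of the original relation: {C, E}.
{A, B, C, D, E}: {A, D} determines {A, B, D} here but is not a superkey — split on A, D → B, giving {A, B, D} and {A, C, D, E}.
{A, B, D} has no BCNF violation.
{A, C, D, E}: {D} determines {A, D} here but is not a superkey — split on D → A, giving {A, D} and {C, D, E}.
{A, D} has no BCNF violation.
{C, D, E} has no BCNF violation.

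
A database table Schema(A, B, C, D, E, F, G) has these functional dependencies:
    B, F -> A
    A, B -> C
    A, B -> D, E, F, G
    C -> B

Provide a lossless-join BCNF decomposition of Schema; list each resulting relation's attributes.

Candidate keys of the original relation: {A, B}, {A, C}, {B, F}, {C, F}.
{A, B, C, D, E, F, G}: {C} determines {B, C} here but is not a superkey — split on C -> B, giving {B, C} and {A, C, D, E, F, G}.
{B, C} is in BCNF.
{A, C, D, E, F, G} is in BCNF.

{A, C, D, E, F, G}; {B, C}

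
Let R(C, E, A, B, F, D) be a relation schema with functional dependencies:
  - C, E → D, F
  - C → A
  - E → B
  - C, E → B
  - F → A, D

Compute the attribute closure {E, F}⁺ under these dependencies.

Start with {E, F}.
E → B applies; add {B} → now {B, E, F}.
F → A, D applies; add {A, D} → now {A, B, D, E, F}.
No further FD applies.

{A, B, D, E, F}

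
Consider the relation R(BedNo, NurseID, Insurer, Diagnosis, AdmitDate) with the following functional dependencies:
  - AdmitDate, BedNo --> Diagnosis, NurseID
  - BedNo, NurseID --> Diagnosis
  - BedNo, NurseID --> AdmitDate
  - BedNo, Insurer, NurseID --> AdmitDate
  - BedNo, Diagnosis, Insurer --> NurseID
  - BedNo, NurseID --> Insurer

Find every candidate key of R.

{AdmitDate, BedNo}, {BedNo, Diagnosis, Insurer}, {BedNo, NurseID}

No FD produces {BedNo}, so it must be in every candidate key.
{AdmitDate, BedNo}⁺ = {AdmitDate, BedNo, Diagnosis, Insurer, NurseID} — all of the relation — so {AdmitDate, BedNo} is a candidate key.
{BedNo, NurseID}⁺ = {AdmitDate, BedNo, Diagnosis, Insurer, NurseID} — all of the relation — so {BedNo, NurseID} is a candidate key.
{BedNo, Diagnosis, Insurer}⁺ = {AdmitDate, BedNo, Diagnosis, Insurer, NurseID} — all of the relation — so {BedNo, Diagnosis, Insurer} is a candidate key.
Any other superkey properly contains one of these, so there are no further candidate keys.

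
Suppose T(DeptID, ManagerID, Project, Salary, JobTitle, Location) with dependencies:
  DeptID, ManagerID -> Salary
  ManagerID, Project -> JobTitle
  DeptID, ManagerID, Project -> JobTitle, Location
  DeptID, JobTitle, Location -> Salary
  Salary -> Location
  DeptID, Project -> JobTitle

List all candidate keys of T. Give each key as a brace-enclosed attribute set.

{DeptID, ManagerID, Project}

No FD produces {DeptID, ManagerID, Project}, so they must be in every candidate key.
Closure of {DeptID, ManagerID, Project} is {DeptID, JobTitle, Location, ManagerID, Project, Salary}, the whole schema; {DeptID, ManagerID, Project} is a candidate key.
No other minimal set has full closure, so this is the only candidate key.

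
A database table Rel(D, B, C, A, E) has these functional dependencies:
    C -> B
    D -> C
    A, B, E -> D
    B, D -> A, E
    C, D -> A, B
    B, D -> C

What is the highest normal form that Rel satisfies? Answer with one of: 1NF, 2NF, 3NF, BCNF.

3NF

Candidate keys: {A, B, E}, {A, C, E}, {D}. Prime attributes: {A, B, C, D, E}.
For C -> B we have {C}⁺ = {B, C}; {C} is not a superkey, so BCNF fails.
Since {B} ⊆ prime attributes and every other non-superkey FD also has a prime right side, the schema is in 3NF.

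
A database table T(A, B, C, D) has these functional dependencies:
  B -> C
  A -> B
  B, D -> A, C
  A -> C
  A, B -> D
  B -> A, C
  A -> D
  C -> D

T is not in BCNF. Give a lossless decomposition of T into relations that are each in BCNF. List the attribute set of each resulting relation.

Candidate keys of the original relation: {A}, {B}.
Within {A, B, C, D}: {C}⁺ ∩ {A, B, C, D} = {C, D}, not the whole set, so C -> D violates BCNF; decompose into {C, D} and {A, B, C}.
{C, D}: every determinant is a superkey — BCNF.
{A, B, C}: every determinant is a superkey — BCNF.

{A, B, C}; {C, D}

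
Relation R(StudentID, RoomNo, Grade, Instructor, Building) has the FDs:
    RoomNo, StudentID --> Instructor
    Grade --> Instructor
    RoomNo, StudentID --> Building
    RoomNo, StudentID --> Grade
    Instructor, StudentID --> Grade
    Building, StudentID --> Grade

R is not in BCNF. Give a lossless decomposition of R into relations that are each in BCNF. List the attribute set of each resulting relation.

{Building, Grade, StudentID}; {Building, RoomNo, StudentID}; {Grade, Instructor}

Candidate key of the original relation: {RoomNo, StudentID}.
Within {Building, Grade, Instructor, RoomNo, StudentID}: {Grade}⁺ ∩ {Building, Grade, Instructor, RoomNo, StudentID} = {Grade, Instructor}, not the whole set, so Grade --> Instructor violates BCNF; decompose into {Grade, Instructor} and {Building, Grade, RoomNo, StudentID}.
{Grade, Instructor} has no BCNF violation.
Within {Building, Grade, RoomNo, StudentID}: {Building, StudentID}⁺ ∩ {Building, Grade, RoomNo, StudentID} = {Building, Grade, StudentID}, not the whole set, so Building, StudentID --> Grade violates BCNF; decompose into {Building, Grade, StudentID} and {Building, RoomNo, StudentID}.
{Building, Grade, StudentID} has no BCNF violation.
{Building, RoomNo, StudentID} has no BCNF violation.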